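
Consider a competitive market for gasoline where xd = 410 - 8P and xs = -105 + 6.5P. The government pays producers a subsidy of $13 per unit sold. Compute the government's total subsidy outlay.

Government cost = 65026/29

Pre-subsidy: 410 - 8P = -105 + 6.5P gives P* = 1030/29, x* = 3650/29.
With the subsidy, sellers receive Ps = Pb + 13 for each unit, where Pb is the price buyers pay.
Supply in terms of Pb becomes xs = -105 + 6.5(Pb + 13) = -20.5 + 6.5Pb. Setting this equal to demand: 410 - 8Pb = -20.5 + 6.5Pb, so Pb = 861/29.
Sellers receive Ps = 861/29 + 13 = 1238/29; x' = 410 − 8·(861/29) = 5002/29.
Government outlay = subsidy × quantity = 13 × 5002/29 = 65026/29.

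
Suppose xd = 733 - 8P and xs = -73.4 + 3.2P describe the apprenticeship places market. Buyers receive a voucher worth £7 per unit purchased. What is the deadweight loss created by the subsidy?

Pre-subsidy: 733 - 8P = -73.4 + 3.2P gives P* = 72, x* = 157.
With the rebate, buyers effectively pay Pb = Ps − 7, where Ps is the price sellers receive.
Demand in terms of Ps becomes xd = 733 − 8(Ps − 7) = 789 - 8Ps. Setting this equal to supply: 789 - 8Ps = -73.4 + 3.2Ps, so Ps = 77.
Buyers pay Pb = 77 − 7 = 70; x' = -73.4 + 3.2·77 = 173.
The subsidy expands output by 173 − 157 = 16 past the efficient level; on those units the gap between marginal cost and willingness to pay runs from 0 up to 7.
DWL = ½ × 7 × 16 = 56.

Deadweight loss = £56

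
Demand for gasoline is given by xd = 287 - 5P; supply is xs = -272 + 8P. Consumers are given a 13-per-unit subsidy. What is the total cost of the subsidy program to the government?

Government cost = 1456

Pre-subsidy: 287 - 5P = -272 + 8P gives P* = 43, x* = 72.
With the rebate, buyers effectively pay Pb = Ps − 13, where Ps is the price sellers receive.
Demand in terms of Ps becomes xd = 287 − 5(Ps − 13) = 352 - 5Ps. Setting this equal to supply: 352 - 5Ps = -272 + 8Ps, so Ps = 48.
Buyers pay Pb = 48 − 13 = 35; x' = -272 + 8·48 = 112.
Government outlay = subsidy × quantity = 13 × 112 = 1456.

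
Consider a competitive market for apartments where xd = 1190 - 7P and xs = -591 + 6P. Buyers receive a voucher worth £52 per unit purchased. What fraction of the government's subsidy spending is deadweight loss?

DWL / government spending = 4/19

Pre-subsidy: 1190 - 7P = -591 + 6P gives P* = 137, x* = 231.
With the rebate, buyers effectively pay Pb = Ps − 52, where Ps is the price sellers receive.
Demand in terms of Ps becomes xd = 1190 − 7(Ps − 52) = 1554 - 7Ps. Setting this equal to supply: 1554 - 7Ps = -591 + 6Ps, so Ps = 165.
Buyers pay Pb = 165 − 52 = 113; x' = -591 + 6·165 = 399.
ΔCS = ½(231 + 399)(137 − 113) = 7560; ΔPS = ½(231 + 399)(165 − 137) = 8820.
Government spending = 52 × 399 = 20748.
DWL = ½ × 52 × (399 − 231) = 4368; fraction = 4368 / 20748 = 4/19.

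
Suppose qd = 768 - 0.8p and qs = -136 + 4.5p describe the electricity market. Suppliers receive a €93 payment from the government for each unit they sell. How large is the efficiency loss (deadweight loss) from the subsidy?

Pre-subsidy: 768 - 0.8p = -136 + 4.5p gives p* = 9040/53, q* = 33472/53.
With the subsidy, sellers receive ps = pb + 93 for each unit, where pb is the price buyers pay.
Supply in terms of pb becomes qs = -136 + 4.5(pb + 93) = 282.5 + 4.5pb. Setting this equal to demand: 768 - 0.8pb = 282.5 + 4.5pb, so pb = 4855/53.
Sellers receive ps = 4855/53 + 93 = 9784/53; q' = 768 − 0.8·(4855/53) = 36820/53.
The subsidy expands output by 36820/53 − 33472/53 = 3348/53 past the efficient level; on those units the gap between marginal cost and willingness to pay runs from 0 up to 93.
DWL = ½ × 93 × 3348/53 = 155682/53.

Deadweight loss = 155682/53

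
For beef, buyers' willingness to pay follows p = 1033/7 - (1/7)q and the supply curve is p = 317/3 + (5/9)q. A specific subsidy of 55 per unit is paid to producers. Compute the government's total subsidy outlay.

Pre-subsidy: 1033/7 - (1/7)q = 317/3 + (5/9)q gives q* = 60 and p* = 139.
With the subsidy, sellers receive ps = pb + 55 for each unit, where pb is the price buyers pay.
On the curves, pb = 1033/7 - (1/7)q and ps = 317/3 + (5/9)q; the wedge ps − pb = 55 gives 317/3 + (5/9)q − (1033/7 - (1/7)q) = 55, so q' = 138.75.
Then pb = 1033/7 − (1/7)·138.75 = 127.75 and ps = 317/3 + (5/9)·138.75 = 182.75.
Government outlay = subsidy × quantity = 55 × 138.75 = 7631.25.

Government cost = 7631.25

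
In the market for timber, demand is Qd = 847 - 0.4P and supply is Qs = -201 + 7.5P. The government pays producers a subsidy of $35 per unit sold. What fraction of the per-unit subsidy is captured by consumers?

Consumer share = 75/79

Pre-subsidy: 847 - 0.4P = -201 + 7.5P gives P* = 10480/79, Q* = 62721/79.
With the subsidy, sellers receive Ps = Pb + 35 for each unit, where Pb is the price buyers pay.
Supply in terms of Pb becomes Qs = -201 + 7.5(Pb + 35) = 61.5 + 7.5Pb. Setting this equal to demand: 847 - 0.4Pb = 61.5 + 7.5Pb, so Pb = 7855/79.
Sellers receive Ps = 7855/79 + 35 = 10620/79; Q' = 847 − 0.4·(7855/79) = 63771/79.
Buyers' price falls by P* − Pb = 10480/79 − 7855/79 = 2625/79; sellers' price rises by Ps − P* = 10620/79 − 10480/79 = 140/79.
So consumers capture (2625/79)/35 = 75/79 of each unit of subsidy.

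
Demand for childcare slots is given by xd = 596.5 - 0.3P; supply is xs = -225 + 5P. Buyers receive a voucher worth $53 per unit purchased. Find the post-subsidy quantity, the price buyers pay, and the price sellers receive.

x' = 565; buyers pay $105; sellers receive $158

Pre-subsidy: 596.5 - 0.3P = -225 + 5P gives P* = 155, x* = 550.
With the rebate, buyers effectively pay Pb = Ps − 53, where Ps is the price sellers receive.
Demand in terms of Ps becomes xd = 596.5 − 0.3(Ps − 53) = 612.4 - 0.3Ps. Setting this equal to supply: 612.4 - 0.3Ps = -225 + 5Ps, so Ps = 158.
Buyers pay Pb = 158 − 53 = 105; x' = -225 + 5·158 = 565.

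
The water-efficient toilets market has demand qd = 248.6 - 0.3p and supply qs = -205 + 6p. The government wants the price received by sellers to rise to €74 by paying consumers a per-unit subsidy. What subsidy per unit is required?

Required subsidy s = €42 per unit

At a seller price of 74, quantity supplied is -205 + 6·74 = 239.
Buyers absorb 239 only when they pay pb with 248.6 − 0.3·pb = 239, i.e. pb = 32.
s = ps − pb = 74 − 32 = 42.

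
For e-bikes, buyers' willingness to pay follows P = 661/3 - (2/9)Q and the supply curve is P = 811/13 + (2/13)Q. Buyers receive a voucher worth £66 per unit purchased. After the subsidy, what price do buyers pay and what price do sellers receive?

Buyers pay £88; sellers receive £154

Pre-subsidy: 661/3 - (2/9)Q = 811/13 + (2/13)Q gives Q* = 420 and P* = 127.
With the rebate, buyers effectively pay Pb = Ps − 66, where Ps is the price sellers receive.
On the curves, Pb = 661/3 - (2/9)Q and Ps = 811/13 + (2/13)Q; the wedge Ps − Pb = 66 gives 811/13 + (2/13)Q − (661/3 - (2/9)Q) = 66, so Q' = 595.5.
Then Pb = 661/3 − (2/9)·595.5 = 88 and Ps = 811/13 + (2/13)·595.5 = 154.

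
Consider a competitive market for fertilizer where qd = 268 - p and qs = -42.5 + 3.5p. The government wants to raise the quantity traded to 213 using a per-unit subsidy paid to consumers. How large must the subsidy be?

Required subsidy s = 18 per unit

At q = 213, invert demand for the buyer price: pb = (268 − 213)/1 = 55; invert supply for the seller price: ps = (213 − (-42.5))/3.5 = 73.
The subsidy must fill the gap: s = ps − pb = 73 − 55 = 18.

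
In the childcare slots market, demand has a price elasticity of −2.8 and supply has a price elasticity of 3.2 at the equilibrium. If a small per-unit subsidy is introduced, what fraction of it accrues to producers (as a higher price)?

For a small subsidy around the equilibrium, the benefit split depends on the relative slopes, which at a point are proportional to the elasticities.
Buyer share = εs/(εs + |εd|) = 3.2/(3.2 + 2.8) = 8/15; seller share = |εd|/(εs + |εd|) = 7/15.
So producers capture 7/15 of the subsidy.

Producer share = 7/15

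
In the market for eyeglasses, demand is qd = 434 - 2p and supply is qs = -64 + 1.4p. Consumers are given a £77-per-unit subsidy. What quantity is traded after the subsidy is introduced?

Pre-subsidy: 434 - 2p = -64 + 1.4p gives p* = 2490/17, q* = 2398/17.
With the rebate, buyers effectively pay pb = ps − 77, where ps is the price sellers receive.
Demand in terms of ps becomes qd = 434 − 2(ps − 77) = 588 - 2ps. Setting this equal to supply: 588 - 2ps = -64 + 1.4ps, so ps = 3260/17.
Buyers pay pb = 3260/17 − 77 = 1951/17; q' = -64 + 1.4·(3260/17) = 3476/17.

q' = 3476/17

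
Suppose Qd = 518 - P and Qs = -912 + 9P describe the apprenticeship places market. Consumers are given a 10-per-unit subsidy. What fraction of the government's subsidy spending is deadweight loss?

Pre-subsidy: 518 - P = -912 + 9P gives P* = 143, Q* = 375.
With the rebate, buyers effectively pay Pb = Ps − 10, where Ps is the price sellers receive.
Demand in terms of Ps becomes Qd = 518 − 1(Ps − 10) = 528 - Ps. Setting this equal to supply: 528 - Ps = -912 + 9Ps, so Ps = 144.
Buyers pay Pb = 144 − 10 = 134; Q' = -912 + 9·144 = 384.
ΔCS = ½(375 + 384)(143 − 134) = 3415.5; ΔPS = ½(375 + 384)(144 − 143) = 379.5.
Government spending = 10 × 384 = 3840.
DWL = ½ × 10 × (384 − 375) = 45; fraction = 45 / 3840 = 0.01171875.

DWL / government spending = 0.01171875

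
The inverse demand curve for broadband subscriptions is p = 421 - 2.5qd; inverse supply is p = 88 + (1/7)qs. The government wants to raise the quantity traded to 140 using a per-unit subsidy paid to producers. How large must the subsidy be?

At q = 140, from the demand curve buyers pay pb = 421 − 2.5·140 = 71; from the supply curve sellers need ps = 88 + (1/7)·140 = 108.
The subsidy must fill the gap: s = ps − pb = 108 − 71 = 37.

Required subsidy s = 37 per unit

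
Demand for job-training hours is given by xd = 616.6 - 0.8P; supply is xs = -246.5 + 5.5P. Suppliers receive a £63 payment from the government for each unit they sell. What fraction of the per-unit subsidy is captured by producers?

Producer share = 8/63

Pre-subsidy: 616.6 - 0.8P = -246.5 + 5.5P gives P* = 137, x* = 507.
With the subsidy, sellers receive Ps = Pb + 63 for each unit, where Pb is the price buyers pay.
Supply in terms of Pb becomes xs = -246.5 + 5.5(Pb + 63) = 100 + 5.5Pb. Setting this equal to demand: 616.6 - 0.8Pb = 100 + 5.5Pb, so Pb = 82.
Sellers receive Ps = 82 + 63 = 145; x' = 616.6 − 0.8·82 = 551.
Buyers' price falls by P* − Pb = 137 − 82 = 55; sellers' price rises by Ps − P* = 145 − 137 = 8.
So producers capture 8/63 = 8/63 of each unit of subsidy.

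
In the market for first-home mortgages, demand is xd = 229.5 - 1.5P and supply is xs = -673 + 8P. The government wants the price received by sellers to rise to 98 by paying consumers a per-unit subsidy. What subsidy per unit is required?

Required subsidy s = 19 per unit

At a seller price of 98, quantity supplied is -673 + 8·98 = 111.
Buyers absorb 111 only when they pay Pb with 229.5 − 1.5·Pb = 111, i.e. Pb = 79.
s = Ps − Pb = 98 − 79 = 19.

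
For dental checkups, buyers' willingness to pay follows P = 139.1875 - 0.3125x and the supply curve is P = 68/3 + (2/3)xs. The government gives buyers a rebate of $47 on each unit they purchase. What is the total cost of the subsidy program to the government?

Pre-subsidy: 139.1875 - 0.3125x = 68/3 + (2/3)x gives x* = 119 and P* = 102.
With the rebate, buyers effectively pay Pb = Ps − 47, where Ps is the price sellers receive.
On the curves, Pb = 139.1875 - 0.3125x and Ps = 68/3 + (2/3)x; the wedge Ps − Pb = 47 gives 68/3 + (2/3)x − (139.1875 - 0.3125x) = 47, so x' = 167.
Then Pb = 139.1875 − 0.3125·167 = 87 and Ps = 68/3 + (2/3)·167 = 134.
Government outlay = subsidy × quantity = 47 × 167 = 7849.

Government cost = $7849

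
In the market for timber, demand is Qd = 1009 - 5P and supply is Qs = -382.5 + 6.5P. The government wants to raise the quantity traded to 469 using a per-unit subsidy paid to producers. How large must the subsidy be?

Required subsidy s = 23 per unit

At Q = 469, invert demand for the buyer price: Pb = (1009 − 469)/5 = 108; invert supply for the seller price: Ps = (469 − (-382.5))/6.5 = 131.
The subsidy must fill the gap: s = Ps − Pb = 131 − 108 = 23.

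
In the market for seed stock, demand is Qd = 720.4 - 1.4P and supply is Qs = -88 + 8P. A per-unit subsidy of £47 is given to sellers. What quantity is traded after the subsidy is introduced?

Q' = 656

Pre-subsidy: 720.4 - 1.4P = -88 + 8P gives P* = 86, Q* = 600.
With the subsidy, sellers receive Ps = Pb + 47 for each unit, where Pb is the price buyers pay.
Supply in terms of Pb becomes Qs = -88 + 8(Pb + 47) = 288 + 8Pb. Setting this equal to demand: 720.4 - 1.4Pb = 288 + 8Pb, so Pb = 46.
Sellers receive Ps = 46 + 47 = 93; Q' = 720.4 − 1.4·46 = 656.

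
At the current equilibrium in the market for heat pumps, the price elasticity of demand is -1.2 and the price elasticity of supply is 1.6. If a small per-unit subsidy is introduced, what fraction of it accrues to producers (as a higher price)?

For a small subsidy around the equilibrium, the benefit split depends on the relative slopes, which at a point are proportional to the elasticities.
Buyer share = εs/(εs + |εd|) = 1.6/(1.6 + 1.2) = 4/7; seller share = |εd|/(εs + |εd|) = 3/7.
So producers capture 3/7 of the subsidy.

Producer share = 3/7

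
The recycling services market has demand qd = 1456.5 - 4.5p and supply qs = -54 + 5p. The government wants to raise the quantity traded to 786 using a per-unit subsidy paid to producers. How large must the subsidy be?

Required subsidy s = 19 per unit

At q = 786, invert demand for the buyer price: pb = (1456.5 − 786)/4.5 = 149; invert supply for the seller price: ps = (786 − (-54))/5 = 168.
The subsidy must fill the gap: s = ps − pb = 168 − 149 = 19.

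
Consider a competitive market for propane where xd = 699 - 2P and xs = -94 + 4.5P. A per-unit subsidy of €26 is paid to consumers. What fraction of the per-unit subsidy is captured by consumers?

Pre-subsidy: 699 - 2P = -94 + 4.5P gives P* = 122, x* = 455.
With the rebate, buyers effectively pay Pb = Ps − 26, where Ps is the price sellers receive.
Demand in terms of Ps becomes xd = 699 − 2(Ps − 26) = 751 - 2Ps. Setting this equal to supply: 751 - 2Ps = -94 + 4.5Ps, so Ps = 130.
Buyers pay Pb = 130 − 26 = 104; x' = -94 + 4.5·130 = 491.
Buyers' price falls by P* − Pb = 122 − 104 = 18; sellers' price rises by Ps − P* = 130 − 122 = 8.
So consumers capture 18/26 = 9/13 of each unit of subsidy.

Consumer share = 9/13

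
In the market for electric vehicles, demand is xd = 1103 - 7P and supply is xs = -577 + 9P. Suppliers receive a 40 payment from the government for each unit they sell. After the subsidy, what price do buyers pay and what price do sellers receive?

Buyers pay 82.5; sellers receive 122.5

Pre-subsidy: 1103 - 7P = -577 + 9P gives P* = 105, x* = 368.
With the subsidy, sellers receive Ps = Pb + 40 for each unit, where Pb is the price buyers pay.
Supply in terms of Pb becomes xs = -577 + 9(Pb + 40) = -217 + 9Pb. Setting this equal to demand: 1103 - 7Pb = -217 + 9Pb, so Pb = 82.5.
Sellers receive Ps = 82.5 + 40 = 122.5; x' = 1103 − 7·82.5 = 525.5.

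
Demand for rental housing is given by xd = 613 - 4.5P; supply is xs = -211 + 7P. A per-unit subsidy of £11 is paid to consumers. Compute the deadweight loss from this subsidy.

Deadweight loss = 7623/46

Pre-subsidy: 613 - 4.5P = -211 + 7P gives P* = 1648/23, x* = 6683/23.
With the rebate, buyers effectively pay Pb = Ps − 11, where Ps is the price sellers receive.
Demand in terms of Ps becomes xd = 613 − 4.5(Ps − 11) = 662.5 - 4.5Ps. Setting this equal to supply: 662.5 - 4.5Ps = -211 + 7Ps, so Ps = 1747/23.
Buyers pay Pb = 1747/23 − 11 = 1494/23; x' = -211 + 7·(1747/23) = 7376/23.
The subsidy expands output by 7376/23 − 6683/23 = 693/23 past the efficient level; on those units the gap between marginal cost and willingness to pay runs from 0 up to 11.
DWL = ½ × 11 × 693/23 = 7623/46.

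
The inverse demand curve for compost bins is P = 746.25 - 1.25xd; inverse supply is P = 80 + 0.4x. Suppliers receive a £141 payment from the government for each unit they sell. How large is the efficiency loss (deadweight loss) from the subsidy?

Pre-subsidy: 746.25 - 1.25x = 80 + 0.4x gives x* = 13325/33 and P* = 7970/33.
With the subsidy, sellers receive Ps = Pb + 141 for each unit, where Pb is the price buyers pay.
On the curves, Pb = 746.25 - 1.25x and Ps = 80 + 0.4x; the wedge Ps − Pb = 141 gives 80 + 0.4x − (746.25 - 1.25x) = 141, so x' = 16145/33.
Then Pb = 746.25 − 1.25·(16145/33) = 4445/33 and Ps = 80 + 0.4·(16145/33) = 9098/33.
The subsidy expands output by 16145/33 − 13325/33 = 940/11 past the efficient level; on those units the gap between marginal cost and willingness to pay runs from 0 up to 141.
DWL = ½ × 141 × 940/11 = 66270/11.

Deadweight loss = 66270/11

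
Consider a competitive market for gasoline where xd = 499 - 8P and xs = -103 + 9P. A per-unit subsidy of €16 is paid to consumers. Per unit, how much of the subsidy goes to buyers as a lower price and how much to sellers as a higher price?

Buyers gain 144/17 per unit; sellers gain 128/17 per unit

Pre-subsidy: 499 - 8P = -103 + 9P gives P* = 602/17, x* = 3667/17.
With the rebate, buyers effectively pay Pb = Ps − 16, where Ps is the price sellers receive.
Demand in terms of Ps becomes xd = 499 − 8(Ps − 16) = 627 - 8Ps. Setting this equal to supply: 627 - 8Ps = -103 + 9Ps, so Ps = 730/17.
Buyers pay Pb = 730/17 − 16 = 458/17; x' = -103 + 9·(730/17) = 4819/17.
Buyers' price falls by P* − Pb = 602/17 − 458/17 = 144/17; sellers' price rises by Ps − P* = 730/17 − 602/17 = 128/17.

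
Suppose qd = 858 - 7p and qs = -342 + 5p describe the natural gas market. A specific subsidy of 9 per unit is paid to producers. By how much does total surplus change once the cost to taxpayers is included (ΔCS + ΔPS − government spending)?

Net change in total surplus = -118.125

Pre-subsidy: 858 - 7p = -342 + 5p gives p* = 100, q* = 158.
With the subsidy, sellers receive ps = pb + 9 for each unit, where pb is the price buyers pay.
Supply in terms of pb becomes qs = -342 + 5(pb + 9) = -297 + 5pb. Setting this equal to demand: 858 - 7pb = -297 + 5pb, so pb = 96.25.
Sellers receive ps = 96.25 + 9 = 105.25; q' = 858 − 7·96.25 = 184.25.
ΔCS = ½(158 + 184.25)(100 − 96.25) = 641.71875; ΔPS = ½(158 + 184.25)(105.25 − 100) = 898.40625.
Government spending = 9 × 184.25 = 1658.25.
Net change = 641.71875 + 898.40625 − 1658.25 = -118.125. The loss equals the DWL triangle ½·9·26.25.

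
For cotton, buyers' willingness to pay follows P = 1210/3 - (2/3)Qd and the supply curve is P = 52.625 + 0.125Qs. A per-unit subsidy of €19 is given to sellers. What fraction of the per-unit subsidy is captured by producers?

Pre-subsidy: 1210/3 - (2/3)Q = 52.625 + 0.125Q gives Q* = 443 and P* = 108.
With the subsidy, sellers receive Ps = Pb + 19 for each unit, where Pb is the price buyers pay.
On the curves, Pb = 1210/3 - (2/3)Q and Ps = 52.625 + 0.125Q; the wedge Ps − Pb = 19 gives 52.625 + 0.125Q − (1210/3 - (2/3)Q) = 19, so Q' = 467.
Then Pb = 1210/3 − (2/3)·467 = 92 and Ps = 52.625 + 0.125·467 = 111.
Buyers' price falls by P* − Pb = 108 − 92 = 16; sellers' price rises by Ps − P* = 111 − 108 = 3.
So producers capture 3/19 = 3/19 of each unit of subsidy.

Producer share = 3/19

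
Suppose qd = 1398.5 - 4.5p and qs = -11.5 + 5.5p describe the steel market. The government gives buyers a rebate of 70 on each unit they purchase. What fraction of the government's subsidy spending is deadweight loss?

DWL / government spending = 693/7498

Pre-subsidy: 1398.5 - 4.5p = -11.5 + 5.5p gives p* = 141, q* = 764.
With the rebate, buyers effectively pay pb = ps − 70, where ps is the price sellers receive.
Demand in terms of ps becomes qd = 1398.5 − 4.5(ps − 70) = 1713.5 - 4.5ps. Setting this equal to supply: 1713.5 - 4.5ps = -11.5 + 5.5ps, so ps = 172.5.
Buyers pay pb = 172.5 − 70 = 102.5; q' = -11.5 + 5.5·172.5 = 937.25.
ΔCS = ½(764 + 937.25)(141 − 102.5) = 32749.0625; ΔPS = ½(764 + 937.25)(172.5 − 141) = 26794.6875.
Government spending = 70 × 937.25 = 65607.5.
DWL = ½ × 70 × (937.25 − 764) = 6063.75; fraction = 6063.75 / 65607.5 = 693/7498.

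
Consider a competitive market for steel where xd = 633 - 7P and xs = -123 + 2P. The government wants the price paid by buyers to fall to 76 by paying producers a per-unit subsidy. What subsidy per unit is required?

Required subsidy s = 36 per unit

At a buyer price of 76, quantity demanded is 633 − 7·76 = 101.
Sellers supply 101 only when they receive Ps with -123 + 2·Ps = 101, i.e. Ps = 112.
s = Ps − Pb = 112 − 76 = 36.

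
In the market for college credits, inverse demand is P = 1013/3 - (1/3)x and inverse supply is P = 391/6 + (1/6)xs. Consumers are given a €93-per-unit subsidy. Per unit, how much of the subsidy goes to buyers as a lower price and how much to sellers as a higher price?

Buyers gain €62 per unit; sellers gain €31 per unit

Pre-subsidy: 1013/3 - (1/3)x = 391/6 + (1/6)x gives x* = 545 and P* = 156.
With the rebate, buyers effectively pay Pb = Ps − 93, where Ps is the price sellers receive.
On the curves, Pb = 1013/3 - (1/3)x and Ps = 391/6 + (1/6)x; the wedge Ps − Pb = 93 gives 391/6 + (1/6)x − (1013/3 - (1/3)x) = 93, so x' = 731.
Then Pb = 1013/3 − (1/3)·731 = 94 and Ps = 391/6 + (1/6)·731 = 187.
Buyers' price falls by P* − Pb = 156 − 94 = 62; sellers' price rises by Ps − P* = 187 − 156 = 31.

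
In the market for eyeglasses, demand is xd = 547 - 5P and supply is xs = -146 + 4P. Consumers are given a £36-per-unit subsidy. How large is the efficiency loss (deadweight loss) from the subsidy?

Pre-subsidy: 547 - 5P = -146 + 4P gives P* = 77, x* = 162.
With the rebate, buyers effectively pay Pb = Ps − 36, where Ps is the price sellers receive.
Demand in terms of Ps becomes xd = 547 − 5(Ps − 36) = 727 - 5Ps. Setting this equal to supply: 727 - 5Ps = -146 + 4Ps, so Ps = 97.
Buyers pay Pb = 97 − 36 = 61; x' = -146 + 4·97 = 242.
The subsidy expands output by 242 − 162 = 80 past the efficient level; on those units the gap between marginal cost and willingness to pay runs from 0 up to 36.
DWL = ½ × 36 × 80 = 1440.

Deadweight loss = £1440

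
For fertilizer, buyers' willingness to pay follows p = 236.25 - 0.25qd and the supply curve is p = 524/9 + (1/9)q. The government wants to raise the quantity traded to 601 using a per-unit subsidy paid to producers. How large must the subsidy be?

Required subsidy s = 39 per unit

At q = 601, from the demand curve buyers pay pb = 236.25 − 0.25·601 = 86; from the supply curve sellers need ps = 524/9 + (1/9)·601 = 125.
The subsidy must fill the gap: s = ps − pb = 125 − 86 = 39.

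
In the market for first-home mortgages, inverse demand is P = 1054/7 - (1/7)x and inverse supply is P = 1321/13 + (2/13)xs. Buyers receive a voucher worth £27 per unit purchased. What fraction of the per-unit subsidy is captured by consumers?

Consumer share = 13/27

Pre-subsidy: 1054/7 - (1/7)x = 1321/13 + (2/13)x gives x* = 165 and P* = 127.
With the rebate, buyers effectively pay Pb = Ps − 27, where Ps is the price sellers receive.
On the curves, Pb = 1054/7 - (1/7)x and Ps = 1321/13 + (2/13)x; the wedge Ps − Pb = 27 gives 1321/13 + (2/13)x − (1054/7 - (1/7)x) = 27, so x' = 256.
Then Pb = 1054/7 − (1/7)·256 = 114 and Ps = 1321/13 + (2/13)·256 = 141.
Buyers' price falls by P* − Pb = 127 − 114 = 13; sellers' price rises by Ps − P* = 141 − 127 = 14.
So consumers capture 13/27 = 13/27 of each unit of subsidy.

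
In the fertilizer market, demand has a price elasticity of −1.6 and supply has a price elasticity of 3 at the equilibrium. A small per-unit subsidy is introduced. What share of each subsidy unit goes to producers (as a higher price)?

For a small subsidy around the equilibrium, the benefit split depends on the relative slopes, which at a point are proportional to the elasticities.
Buyer share = εs/(εs + |εd|) = 3/(3 + 1.6) = 15/23; seller share = |εd|/(εs + |εd|) = 8/23.
So producers capture 8/23 of the subsidy.

Producer share = 8/23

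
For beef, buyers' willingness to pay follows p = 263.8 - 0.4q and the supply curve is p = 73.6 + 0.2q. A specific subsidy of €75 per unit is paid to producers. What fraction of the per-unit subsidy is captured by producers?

Pre-subsidy: 263.8 - 0.4q = 73.6 + 0.2q gives q* = 317 and p* = 137.
With the subsidy, sellers receive ps = pb + 75 for each unit, where pb is the price buyers pay.
On the curves, pb = 263.8 - 0.4q and ps = 73.6 + 0.2q; the wedge ps − pb = 75 gives 73.6 + 0.2q − (263.8 - 0.4q) = 75, so q' = 442.
Then pb = 263.8 − 0.4·442 = 87 and ps = 73.6 + 0.2·442 = 162.
Buyers' price falls by p* − pb = 137 − 87 = 50; sellers' price rises by ps − p* = 162 − 137 = 25.
So producers capture 25/75 = 1/3 of each unit of subsidy.

Producer share = 1/3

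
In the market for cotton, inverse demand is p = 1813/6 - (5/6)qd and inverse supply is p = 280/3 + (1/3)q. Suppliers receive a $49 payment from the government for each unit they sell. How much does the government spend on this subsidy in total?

Pre-subsidy: 1813/6 - (5/6)q = 280/3 + (1/3)q gives q* = 179 and p* = 153.
With the subsidy, sellers receive ps = pb + 49 for each unit, where pb is the price buyers pay.
On the curves, pb = 1813/6 - (5/6)q and ps = 280/3 + (1/3)q; the wedge ps − pb = 49 gives 280/3 + (1/3)q − (1813/6 - (5/6)q) = 49, so q' = 221.
Then pb = 1813/6 − (5/6)·221 = 118 and ps = 280/3 + (1/3)·221 = 167.
Government outlay = subsidy × quantity = 49 × 221 = 10829.

Government cost = $10829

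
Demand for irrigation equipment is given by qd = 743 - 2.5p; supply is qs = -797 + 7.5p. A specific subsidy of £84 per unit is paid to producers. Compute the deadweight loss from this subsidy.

Pre-subsidy: 743 - 2.5p = -797 + 7.5p gives p* = 154, q* = 358.
With the subsidy, sellers receive ps = pb + 84 for each unit, where pb is the price buyers pay.
Supply in terms of pb becomes qs = -797 + 7.5(pb + 84) = -167 + 7.5pb. Setting this equal to demand: 743 - 2.5pb = -167 + 7.5pb, so pb = 91.
Sellers receive ps = 91 + 84 = 175; q' = 743 − 2.5·91 = 515.5.
The subsidy expands output by 515.5 − 358 = 157.5 past the efficient level; on those units the gap between marginal cost and willingness to pay runs from 0 up to 84.
DWL = ½ × 84 × 157.5 = 6615.

Deadweight loss = £6615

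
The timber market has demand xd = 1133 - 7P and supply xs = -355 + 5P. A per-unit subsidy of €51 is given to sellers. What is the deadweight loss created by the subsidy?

Deadweight loss = €3793.125

Pre-subsidy: 1133 - 7P = -355 + 5P gives P* = 124, x* = 265.
With the subsidy, sellers receive Ps = Pb + 51 for each unit, where Pb is the price buyers pay.
Supply in terms of Pb becomes xs = -355 + 5(Pb + 51) = -100 + 5Pb. Setting this equal to demand: 1133 - 7Pb = -100 + 5Pb, so Pb = 102.75.
Sellers receive Ps = 102.75 + 51 = 153.75; x' = 1133 − 7·102.75 = 413.75.
The subsidy expands output by 413.75 − 265 = 148.75 past the efficient level; on those units the gap between marginal cost and willingness to pay runs from 0 up to 51.
DWL = ½ × 51 × 148.75 = 3793.125.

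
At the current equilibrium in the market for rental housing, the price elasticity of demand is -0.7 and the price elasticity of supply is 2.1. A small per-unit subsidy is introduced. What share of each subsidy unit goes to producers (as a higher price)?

For a small subsidy around the equilibrium, the benefit split depends on the relative slopes, which at a point are proportional to the elasticities.
Buyer share = εs/(εs + |εd|) = 2.1/(2.1 + 0.7) = 0.75; seller share = |εd|/(εs + |εd|) = 0.25.
So producers capture 0.25 of the subsidy.

Producer share = 0.25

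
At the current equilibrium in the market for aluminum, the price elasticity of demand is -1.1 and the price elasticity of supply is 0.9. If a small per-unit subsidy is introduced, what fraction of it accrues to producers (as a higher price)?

Producer share = 0.55

For a small subsidy around the equilibrium, the benefit split depends on the relative slopes, which at a point are proportional to the elasticities.
Buyer share = εs/(εs + |εd|) = 0.9/(0.9 + 1.1) = 0.45; seller share = |εd|/(εs + |εd|) = 0.55.
So producers capture 0.55 of the subsidy.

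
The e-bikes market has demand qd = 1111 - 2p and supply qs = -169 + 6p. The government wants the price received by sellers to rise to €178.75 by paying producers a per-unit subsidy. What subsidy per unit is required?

At a seller price of 178.75, quantity supplied is -169 + 6·178.75 = 903.5.
Buyers absorb 903.5 only when they pay pb with 1111 − 2·pb = 903.5, i.e. pb = 103.75.
s = ps − pb = 178.75 − 103.75 = 75.

Required subsidy s = €75 per unit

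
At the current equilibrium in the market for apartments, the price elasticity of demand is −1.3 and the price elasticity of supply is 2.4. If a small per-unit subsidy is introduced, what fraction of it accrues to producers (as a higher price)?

Producer share = 13/37

For a small subsidy around the equilibrium, the benefit split depends on the relative slopes, which at a point are proportional to the elasticities.
Buyer share = εs/(εs + |εd|) = 2.4/(2.4 + 1.3) = 24/37; seller share = |εd|/(εs + |εd|) = 13/37.
So producers capture 13/37 of the subsidy.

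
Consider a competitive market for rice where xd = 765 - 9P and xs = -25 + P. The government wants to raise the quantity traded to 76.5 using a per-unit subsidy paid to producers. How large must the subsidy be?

At x = 76.5, invert demand for the buyer price: Pb = (765 − 76.5)/9 = 76.5; invert supply for the seller price: Ps = (76.5 − (-25))/1 = 101.5.
The subsidy must fill the gap: s = Ps − Pb = 101.5 − 76.5 = 25.

Required subsidy s = 25 per unit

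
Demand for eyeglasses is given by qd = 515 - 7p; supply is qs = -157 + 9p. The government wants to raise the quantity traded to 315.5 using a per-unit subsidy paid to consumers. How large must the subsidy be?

At q = 315.5, invert demand for the buyer price: pb = (515 − 315.5)/7 = 28.5; invert supply for the seller price: ps = (315.5 − (-157))/9 = 52.5.
The subsidy must fill the gap: s = ps − pb = 52.5 − 28.5 = 24.

Required subsidy s = 24 per unit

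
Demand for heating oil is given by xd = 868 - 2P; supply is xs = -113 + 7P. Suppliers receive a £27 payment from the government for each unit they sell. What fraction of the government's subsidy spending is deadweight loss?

Pre-subsidy: 868 - 2P = -113 + 7P gives P* = 109, x* = 650.
With the subsidy, sellers receive Ps = Pb + 27 for each unit, where Pb is the price buyers pay.
Supply in terms of Pb becomes xs = -113 + 7(Pb + 27) = 76 + 7Pb. Setting this equal to demand: 868 - 2Pb = 76 + 7Pb, so Pb = 88.
Sellers receive Ps = 88 + 27 = 115; x' = 868 − 2·88 = 692.
ΔCS = ½(650 + 692)(109 − 88) = 14091; ΔPS = ½(650 + 692)(115 − 109) = 4026.
Government spending = 27 × 692 = 18684.
DWL = ½ × 27 × (692 − 650) = 567; fraction = 567 / 18684 = 21/692.

DWL / government spending = 21/692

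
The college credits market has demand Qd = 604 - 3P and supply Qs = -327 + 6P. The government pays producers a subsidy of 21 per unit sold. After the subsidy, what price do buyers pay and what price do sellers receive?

Buyers pay 805/9; sellers receive 994/9

Pre-subsidy: 604 - 3P = -327 + 6P gives P* = 931/9, Q* = 881/3.
With the subsidy, sellers receive Ps = Pb + 21 for each unit, where Pb is the price buyers pay.
Supply in terms of Pb becomes Qs = -327 + 6(Pb + 21) = -201 + 6Pb. Setting this equal to demand: 604 - 3Pb = -201 + 6Pb, so Pb = 805/9.
Sellers receive Ps = 805/9 + 21 = 994/9; Q' = 604 − 3·(805/9) = 1007/3.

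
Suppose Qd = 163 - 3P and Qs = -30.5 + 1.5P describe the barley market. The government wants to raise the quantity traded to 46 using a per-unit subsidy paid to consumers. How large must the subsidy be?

At Q = 46, invert demand for the buyer price: Pb = (163 − 46)/3 = 39; invert supply for the seller price: Ps = (46 − (-30.5))/1.5 = 51.
The subsidy must fill the gap: s = Ps − Pb = 51 − 39 = 12.

Required subsidy s = 12 per unit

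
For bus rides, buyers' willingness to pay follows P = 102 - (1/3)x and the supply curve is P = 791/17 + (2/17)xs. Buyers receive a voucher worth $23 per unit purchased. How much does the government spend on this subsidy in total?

Pre-subsidy: 102 - (1/3)x = 791/17 + (2/17)x gives x* = 123 and P* = 61.
With the rebate, buyers effectively pay Pb = Ps − 23, where Ps is the price sellers receive.
On the curves, Pb = 102 - (1/3)x and Ps = 791/17 + (2/17)x; the wedge Ps − Pb = 23 gives 791/17 + (2/17)x − (102 - (1/3)x) = 23, so x' = 174.
Then Pb = 102 − (1/3)·174 = 44 and Ps = 791/17 + (2/17)·174 = 67.
Government outlay = subsidy × quantity = 23 × 174 = 4002.

Government cost = $4002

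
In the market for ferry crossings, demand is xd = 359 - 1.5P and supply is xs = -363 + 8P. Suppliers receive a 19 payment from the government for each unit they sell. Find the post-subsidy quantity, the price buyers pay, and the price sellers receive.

x' = 269; buyers pay 60; sellers receive 79

Pre-subsidy: 359 - 1.5P = -363 + 8P gives P* = 76, x* = 245.
With the subsidy, sellers receive Ps = Pb + 19 for each unit, where Pb is the price buyers pay.
Supply in terms of Pb becomes xs = -363 + 8(Pb + 19) = -211 + 8Pb. Setting this equal to demand: 359 - 1.5Pb = -211 + 8Pb, so Pb = 60.
Sellers receive Ps = 60 + 19 = 79; x' = 359 − 1.5·60 = 269.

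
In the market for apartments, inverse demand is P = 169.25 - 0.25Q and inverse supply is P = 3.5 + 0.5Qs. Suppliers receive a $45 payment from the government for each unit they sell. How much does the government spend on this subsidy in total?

Government cost = $12645

Pre-subsidy: 169.25 - 0.25Q = 3.5 + 0.5Q gives Q* = 221 and P* = 114.
With the subsidy, sellers receive Ps = Pb + 45 for each unit, where Pb is the price buyers pay.
On the curves, Pb = 169.25 - 0.25Q and Ps = 3.5 + 0.5Q; the wedge Ps − Pb = 45 gives 3.5 + 0.5Q − (169.25 - 0.25Q) = 45, so Q' = 281.
Then Pb = 169.25 − 0.25·281 = 99 and Ps = 3.5 + 0.5·281 = 144.
Government outlay = subsidy × quantity = 45 × 281 = 12645.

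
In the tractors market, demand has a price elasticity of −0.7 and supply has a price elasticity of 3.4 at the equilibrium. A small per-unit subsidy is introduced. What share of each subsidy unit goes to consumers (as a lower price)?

Consumer share = 34/41

For a small subsidy around the equilibrium, the benefit split depends on the relative slopes, which at a point are proportional to the elasticities.
Buyer share = εs/(εs + |εd|) = 3.4/(3.4 + 0.7) = 34/41; seller share = |εd|/(εs + |εd|) = 7/41.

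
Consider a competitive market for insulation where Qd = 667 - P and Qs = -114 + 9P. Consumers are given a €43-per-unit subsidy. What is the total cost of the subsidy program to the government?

Government cost = €26986.8

Pre-subsidy: 667 - P = -114 + 9P gives P* = 78.1, Q* = 588.9.
With the rebate, buyers effectively pay Pb = Ps − 43, where Ps is the price sellers receive.
Demand in terms of Ps becomes Qd = 667 − 1(Ps − 43) = 710 - Ps. Setting this equal to supply: 710 - Ps = -114 + 9Ps, so Ps = 82.4.
Buyers pay Pb = 82.4 − 43 = 39.4; Q' = -114 + 9·82.4 = 627.6.
Government outlay = subsidy × quantity = 43 × 627.6 = 26986.8.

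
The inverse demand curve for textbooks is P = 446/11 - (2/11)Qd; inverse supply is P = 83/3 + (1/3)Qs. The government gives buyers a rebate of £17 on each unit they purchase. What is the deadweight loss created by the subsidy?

Pre-subsidy: 446/11 - (2/11)Q = 83/3 + (1/3)Q gives Q* = 25 and P* = 36.
With the rebate, buyers effectively pay Pb = Ps − 17, where Ps is the price sellers receive.
On the curves, Pb = 446/11 - (2/11)Q and Ps = 83/3 + (1/3)Q; the wedge Ps − Pb = 17 gives 83/3 + (1/3)Q − (446/11 - (2/11)Q) = 17, so Q' = 58.
Then Pb = 446/11 − (2/11)·58 = 30 and Ps = 83/3 + (1/3)·58 = 47.
The subsidy expands output by 58 − 25 = 33 past the efficient level; on those units the gap between marginal cost and willingness to pay runs from 0 up to 17.
DWL = ½ × 17 × 33 = 280.5.

Deadweight loss = £280.5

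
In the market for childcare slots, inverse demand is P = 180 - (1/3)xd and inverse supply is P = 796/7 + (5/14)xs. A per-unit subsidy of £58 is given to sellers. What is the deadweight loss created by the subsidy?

Pre-subsidy: 180 - (1/3)x = 796/7 + (5/14)x gives x* = 96 and P* = 148.
With the subsidy, sellers receive Ps = Pb + 58 for each unit, where Pb is the price buyers pay.
On the curves, Pb = 180 - (1/3)x and Ps = 796/7 + (5/14)x; the wedge Ps − Pb = 58 gives 796/7 + (5/14)x − (180 - (1/3)x) = 58, so x' = 180.
Then Pb = 180 − (1/3)·180 = 120 and Ps = 796/7 + (5/14)·180 = 178.
The subsidy expands output by 180 − 96 = 84 past the efficient level; on those units the gap between marginal cost and willingness to pay runs from 0 up to 58.
DWL = ½ × 58 × 84 = 2436.

Deadweight loss = £2436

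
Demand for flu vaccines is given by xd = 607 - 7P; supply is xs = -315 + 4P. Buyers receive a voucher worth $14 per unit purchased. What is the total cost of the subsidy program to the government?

Pre-subsidy: 607 - 7P = -315 + 4P gives P* = 922/11, x* = 223/11.
With the rebate, buyers effectively pay Pb = Ps − 14, where Ps is the price sellers receive.
Demand in terms of Ps becomes xd = 607 − 7(Ps − 14) = 705 - 7Ps. Setting this equal to supply: 705 - 7Ps = -315 + 4Ps, so Ps = 1020/11.
Buyers pay Pb = 1020/11 − 14 = 866/11; x' = -315 + 4·(1020/11) = 615/11.
Government outlay = subsidy × quantity = 14 × 615/11 = 8610/11.

Government cost = 8610/11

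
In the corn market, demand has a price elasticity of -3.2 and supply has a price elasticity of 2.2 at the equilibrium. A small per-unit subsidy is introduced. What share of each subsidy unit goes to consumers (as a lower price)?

Consumer share = 11/27

For a small subsidy around the equilibrium, the benefit split depends on the relative slopes, which at a point are proportional to the elasticities.
Buyer share = εs/(εs + |εd|) = 2.2/(2.2 + 3.2) = 11/27; seller share = |εd|/(εs + |εd|) = 16/27.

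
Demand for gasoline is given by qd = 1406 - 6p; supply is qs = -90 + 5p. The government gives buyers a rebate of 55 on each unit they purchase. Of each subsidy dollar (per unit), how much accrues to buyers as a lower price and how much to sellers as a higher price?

Pre-subsidy: 1406 - 6p = -90 + 5p gives p* = 136, q* = 590.
With the rebate, buyers effectively pay pb = ps − 55, where ps is the price sellers receive.
Demand in terms of ps becomes qd = 1406 − 6(ps − 55) = 1736 - 6ps. Setting this equal to supply: 1736 - 6ps = -90 + 5ps, so ps = 166.
Buyers pay pb = 166 − 55 = 111; q' = -90 + 5·166 = 740.
Buyers' price falls by p* − pb = 136 − 111 = 25; sellers' price rises by ps − p* = 166 − 136 = 30.

Buyers gain 25 per unit; sellers gain 30 per unit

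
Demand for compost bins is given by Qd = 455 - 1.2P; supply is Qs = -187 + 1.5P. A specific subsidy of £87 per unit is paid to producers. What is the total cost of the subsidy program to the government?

Government cost = £19807

Pre-subsidy: 455 - 1.2P = -187 + 1.5P gives P* = 2140/9, Q* = 509/3.
With the subsidy, sellers receive Ps = Pb + 87 for each unit, where Pb is the price buyers pay.
Supply in terms of Pb becomes Qs = -187 + 1.5(Pb + 87) = -56.5 + 1.5Pb. Setting this equal to demand: 455 - 1.2Pb = -56.5 + 1.5Pb, so Pb = 1705/9.
Sellers receive Ps = 1705/9 + 87 = 2488/9; Q' = 455 − 1.2·(1705/9) = 683/3.
Government outlay = subsidy × quantity = 87 × 683/3 = 19807.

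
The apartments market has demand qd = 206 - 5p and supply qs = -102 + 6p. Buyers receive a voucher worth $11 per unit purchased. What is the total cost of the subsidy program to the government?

Pre-subsidy: 206 - 5p = -102 + 6p gives p* = 28, q* = 66.
With the rebate, buyers effectively pay pb = ps − 11, where ps is the price sellers receive.
Demand in terms of ps becomes qd = 206 − 5(ps − 11) = 261 - 5ps. Setting this equal to supply: 261 - 5ps = -102 + 6ps, so ps = 33.
Buyers pay pb = 33 − 11 = 22; q' = -102 + 6·33 = 96.
Government outlay = subsidy × quantity = 11 × 96 = 1056.

Government cost = $1056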